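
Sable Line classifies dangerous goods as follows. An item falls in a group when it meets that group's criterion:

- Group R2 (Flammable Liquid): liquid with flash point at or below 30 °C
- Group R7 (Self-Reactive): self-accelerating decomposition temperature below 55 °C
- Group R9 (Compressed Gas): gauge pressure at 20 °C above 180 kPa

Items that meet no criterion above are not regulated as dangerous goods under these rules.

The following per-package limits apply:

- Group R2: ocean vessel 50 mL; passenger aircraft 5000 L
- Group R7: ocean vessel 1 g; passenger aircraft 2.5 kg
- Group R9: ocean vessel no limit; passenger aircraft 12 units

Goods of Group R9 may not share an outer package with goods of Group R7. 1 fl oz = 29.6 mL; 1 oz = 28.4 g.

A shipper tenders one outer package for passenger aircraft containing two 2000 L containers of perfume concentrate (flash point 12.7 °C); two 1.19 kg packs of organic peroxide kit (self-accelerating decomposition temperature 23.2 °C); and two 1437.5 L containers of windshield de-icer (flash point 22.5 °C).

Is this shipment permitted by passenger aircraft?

No

Perfume concentrate: flash point 12.7 °C ≤ 30 °C → Group R2 (Flammable Liquid).
Organic peroxide kit: self-accelerating decomposition temperature 23.2 °C < 55 °C → Group R7 (Self-Reactive).
Flash point 22.5 °C meets the Group R2 criterion (Flammable Liquid), so the windshield de-icer is Group R2.
Group R2 net quantity: (two 2000 L containers = 4000 L) + (two 1437.5 L containers = 2875 L) = 6875 L.
That exceeds the Group R2 passenger aircraft limit of 5000 L.
Group R7 quantity: two 1.19 kg packs = 2.38 kg.
That is within the Group R7 passenger aircraft limit of 2.5 kg.
The segregation rule (Group R9 with Group R7) does not apply to Group R2 with Group R7.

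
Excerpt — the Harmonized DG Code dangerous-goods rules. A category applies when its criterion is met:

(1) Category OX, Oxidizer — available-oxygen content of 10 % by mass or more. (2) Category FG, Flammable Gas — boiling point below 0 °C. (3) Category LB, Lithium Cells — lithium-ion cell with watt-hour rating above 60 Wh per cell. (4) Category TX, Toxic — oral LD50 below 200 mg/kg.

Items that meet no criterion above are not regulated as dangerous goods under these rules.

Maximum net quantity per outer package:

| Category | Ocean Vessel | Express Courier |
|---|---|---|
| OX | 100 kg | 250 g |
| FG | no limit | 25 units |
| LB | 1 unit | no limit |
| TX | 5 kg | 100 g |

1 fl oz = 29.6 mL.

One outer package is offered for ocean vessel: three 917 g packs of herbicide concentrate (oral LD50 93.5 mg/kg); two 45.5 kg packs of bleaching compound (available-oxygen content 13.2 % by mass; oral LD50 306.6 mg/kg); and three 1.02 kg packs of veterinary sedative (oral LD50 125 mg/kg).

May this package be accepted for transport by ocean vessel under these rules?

No

Oral LD50 93.5 mg/kg meets the Category TX criterion (Toxic), so the herbicide concentrate is Category TX.
Available-oxygen content 13.2 % by mass meets the Category OX criterion (Oxidizer), so the bleaching compound is Category OX.
Veterinary sedative: oral LD50 125 mg/kg < 200 mg/kg → Category TX (Toxic).
Total Category TX: (three 917 g packs = 2.751 kg) + (three 1.02 kg packs = 3.06 kg) = 5.811 kg.
5.811 kg > 5 kg (ocean vessel limit, Category TX) — over the limit.
Category OX quantity: two 45.5 kg packs = 91 kg.
91 kg is within the ocean vessel limit of 100 kg for Category OX.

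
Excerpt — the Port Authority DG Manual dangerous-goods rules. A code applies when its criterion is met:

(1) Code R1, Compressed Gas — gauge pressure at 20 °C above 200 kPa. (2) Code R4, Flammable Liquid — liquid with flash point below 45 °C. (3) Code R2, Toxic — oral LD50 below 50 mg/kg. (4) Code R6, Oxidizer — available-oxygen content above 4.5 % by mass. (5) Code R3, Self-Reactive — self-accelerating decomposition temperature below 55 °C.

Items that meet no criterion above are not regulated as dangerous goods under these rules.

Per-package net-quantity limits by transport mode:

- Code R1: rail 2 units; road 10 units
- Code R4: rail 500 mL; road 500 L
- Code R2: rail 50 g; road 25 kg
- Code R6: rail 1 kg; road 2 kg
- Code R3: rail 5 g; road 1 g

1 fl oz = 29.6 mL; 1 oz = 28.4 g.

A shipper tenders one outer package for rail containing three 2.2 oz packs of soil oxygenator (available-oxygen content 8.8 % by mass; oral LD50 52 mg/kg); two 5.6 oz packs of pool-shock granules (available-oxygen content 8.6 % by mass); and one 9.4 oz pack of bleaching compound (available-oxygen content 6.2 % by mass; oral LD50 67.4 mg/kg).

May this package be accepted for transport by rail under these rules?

Soil oxygenator: available-oxygen content 8.8 % by mass > 4.5 % by mass → Code R6 (Oxidizer).
Pool-shock granules: available-oxygen content 8.6 % by mass > 4.5 % by mass → Code R6 (Oxidizer).
Available-oxygen content 6.2 % by mass meets the Code R6 criterion (Oxidizer), so the bleaching compound is Code R6.
Code R6 net quantity: (three 2.2 oz packs = 187.44 g) + (two 5.6 oz packs = 318.08 g) + (one 9.4 oz pack = 266.96 g) = 772.48 g.
772.48 g ≤ 1 kg (rail limit, Code R6) — within limit.

Yes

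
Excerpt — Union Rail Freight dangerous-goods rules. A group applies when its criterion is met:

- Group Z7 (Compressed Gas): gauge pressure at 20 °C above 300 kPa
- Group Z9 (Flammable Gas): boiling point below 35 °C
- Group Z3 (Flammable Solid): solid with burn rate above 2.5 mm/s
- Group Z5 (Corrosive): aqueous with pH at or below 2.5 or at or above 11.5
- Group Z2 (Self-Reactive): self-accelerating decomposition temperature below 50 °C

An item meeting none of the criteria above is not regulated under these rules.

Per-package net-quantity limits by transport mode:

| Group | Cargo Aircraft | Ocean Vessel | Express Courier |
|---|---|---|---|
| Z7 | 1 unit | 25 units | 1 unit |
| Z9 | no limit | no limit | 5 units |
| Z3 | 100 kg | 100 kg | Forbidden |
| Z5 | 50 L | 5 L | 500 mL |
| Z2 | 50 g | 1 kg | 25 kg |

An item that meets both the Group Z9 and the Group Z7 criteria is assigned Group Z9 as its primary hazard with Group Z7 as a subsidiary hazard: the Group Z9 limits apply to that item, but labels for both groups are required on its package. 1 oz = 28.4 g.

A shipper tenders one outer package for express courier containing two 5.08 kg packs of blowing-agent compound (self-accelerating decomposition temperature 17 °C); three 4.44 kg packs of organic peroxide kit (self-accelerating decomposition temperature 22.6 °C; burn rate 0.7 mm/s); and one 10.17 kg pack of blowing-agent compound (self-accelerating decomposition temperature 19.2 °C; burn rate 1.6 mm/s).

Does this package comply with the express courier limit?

With self-accelerating decomposition temperature 17 °C (< 50 °C), the blowing-agent compound falls in Group Z2.
The organic peroxide kit has self-accelerating decomposition temperature 22.6 °C, which is < 50 °C, so it is Group Z2 (Self-Reactive).
Self-accelerating decomposition temperature 19.2 °C meets the Group Z2 criterion (Self-Reactive), so the blowing-agent compound is Group Z2.
Total Group Z2: (two 5.08 kg packs = 10.16 kg) + (three 4.44 kg packs = 13.32 kg) + 10.17 kg = 33.65 kg.
33.65 kg > 25 kg (express courier limit, Group Z2) — over the limit.

No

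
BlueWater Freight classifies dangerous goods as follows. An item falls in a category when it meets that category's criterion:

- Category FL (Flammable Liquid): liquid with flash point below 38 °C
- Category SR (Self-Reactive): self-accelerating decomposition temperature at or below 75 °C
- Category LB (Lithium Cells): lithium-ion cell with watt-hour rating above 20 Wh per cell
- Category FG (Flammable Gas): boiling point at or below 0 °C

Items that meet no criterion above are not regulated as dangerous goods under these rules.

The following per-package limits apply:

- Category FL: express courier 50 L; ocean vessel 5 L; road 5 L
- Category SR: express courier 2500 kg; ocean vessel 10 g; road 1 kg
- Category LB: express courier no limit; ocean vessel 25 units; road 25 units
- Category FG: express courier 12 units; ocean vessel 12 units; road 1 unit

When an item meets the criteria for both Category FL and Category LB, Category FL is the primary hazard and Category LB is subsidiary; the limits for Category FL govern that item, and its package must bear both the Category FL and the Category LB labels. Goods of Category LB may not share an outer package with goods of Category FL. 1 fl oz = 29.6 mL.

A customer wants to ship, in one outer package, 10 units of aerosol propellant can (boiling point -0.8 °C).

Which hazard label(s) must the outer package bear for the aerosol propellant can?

Category FG

Boiling point -0.8 °C meets the Category FG criterion (Flammable Gas), so the aerosol propellant can is Category FG.
Only the Category FG label is required.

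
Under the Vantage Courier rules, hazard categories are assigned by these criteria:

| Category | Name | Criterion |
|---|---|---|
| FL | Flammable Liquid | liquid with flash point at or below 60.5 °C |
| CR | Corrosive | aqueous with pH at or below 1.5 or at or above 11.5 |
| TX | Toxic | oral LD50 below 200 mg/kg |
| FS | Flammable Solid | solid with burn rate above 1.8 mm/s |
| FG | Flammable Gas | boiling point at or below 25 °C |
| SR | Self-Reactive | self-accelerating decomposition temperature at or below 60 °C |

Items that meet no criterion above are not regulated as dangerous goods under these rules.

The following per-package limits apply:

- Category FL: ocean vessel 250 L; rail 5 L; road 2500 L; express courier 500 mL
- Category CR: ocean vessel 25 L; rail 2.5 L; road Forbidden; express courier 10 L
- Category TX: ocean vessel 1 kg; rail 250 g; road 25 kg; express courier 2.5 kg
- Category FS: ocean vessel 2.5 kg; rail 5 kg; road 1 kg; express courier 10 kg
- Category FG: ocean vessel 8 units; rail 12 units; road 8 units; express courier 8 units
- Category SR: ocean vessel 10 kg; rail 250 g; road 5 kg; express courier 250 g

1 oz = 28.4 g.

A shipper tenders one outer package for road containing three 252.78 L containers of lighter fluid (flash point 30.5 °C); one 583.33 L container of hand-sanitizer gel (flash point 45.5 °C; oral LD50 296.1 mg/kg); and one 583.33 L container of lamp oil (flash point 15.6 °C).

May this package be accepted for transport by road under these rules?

Yes

With flash point 30.5 °C (≤ 60.5 °C), the lighter fluid falls in Category FL.
The hand-sanitizer gel has flash point 45.5 °C, which is ≤ 60.5 °C, so it is Category FL (Flammable Liquid).
Flash point 15.6 °C meets the Category FL criterion (Flammable Liquid), so the lamp oil is Category FL.
Total Category FL: (three 252.78 L containers = 758.34 L) + 583.33 L + 583.33 L = 1925 L.
1925 L is within the road limit of 2500 L for Category FL.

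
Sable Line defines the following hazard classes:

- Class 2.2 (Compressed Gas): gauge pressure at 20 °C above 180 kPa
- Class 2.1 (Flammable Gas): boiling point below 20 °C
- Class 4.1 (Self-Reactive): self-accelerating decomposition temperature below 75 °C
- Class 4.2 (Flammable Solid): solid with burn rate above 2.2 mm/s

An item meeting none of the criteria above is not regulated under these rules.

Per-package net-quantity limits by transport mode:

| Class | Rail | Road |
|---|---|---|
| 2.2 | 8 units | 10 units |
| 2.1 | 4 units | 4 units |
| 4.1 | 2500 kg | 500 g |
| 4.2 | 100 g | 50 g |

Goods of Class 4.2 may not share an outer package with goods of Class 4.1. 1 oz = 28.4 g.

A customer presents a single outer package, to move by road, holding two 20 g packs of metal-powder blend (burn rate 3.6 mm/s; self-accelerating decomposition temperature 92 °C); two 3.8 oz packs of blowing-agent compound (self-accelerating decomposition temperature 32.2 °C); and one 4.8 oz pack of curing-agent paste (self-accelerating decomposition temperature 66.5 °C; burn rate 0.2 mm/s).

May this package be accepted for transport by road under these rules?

No

Burn rate 3.6 mm/s meets the Class 4.2 criterion (Flammable Solid), so the metal-powder blend is Class 4.2.
Self-accelerating decomposition temperature 32.2 °C meets the Class 4.1 criterion (Self-Reactive), so the blowing-agent compound is Class 4.1.
Curing-agent paste: self-accelerating decomposition temperature 66.5 °C < 75 °C → Class 4.1 (Self-Reactive).
Class 4.2 quantity: two 20 g packs = 40 g.
40 g is within the road limit of 50 g for Class 4.2.
Class 4.1 net quantity: (two 3.8 oz packs = 215.84 g) + (one 4.8 oz pack = 136.32 g) = 352.16 g.
352.16 g is within the road limit of 500 g for Class 4.1.
Class 4.2 and Class 4.1 may not share an outer package.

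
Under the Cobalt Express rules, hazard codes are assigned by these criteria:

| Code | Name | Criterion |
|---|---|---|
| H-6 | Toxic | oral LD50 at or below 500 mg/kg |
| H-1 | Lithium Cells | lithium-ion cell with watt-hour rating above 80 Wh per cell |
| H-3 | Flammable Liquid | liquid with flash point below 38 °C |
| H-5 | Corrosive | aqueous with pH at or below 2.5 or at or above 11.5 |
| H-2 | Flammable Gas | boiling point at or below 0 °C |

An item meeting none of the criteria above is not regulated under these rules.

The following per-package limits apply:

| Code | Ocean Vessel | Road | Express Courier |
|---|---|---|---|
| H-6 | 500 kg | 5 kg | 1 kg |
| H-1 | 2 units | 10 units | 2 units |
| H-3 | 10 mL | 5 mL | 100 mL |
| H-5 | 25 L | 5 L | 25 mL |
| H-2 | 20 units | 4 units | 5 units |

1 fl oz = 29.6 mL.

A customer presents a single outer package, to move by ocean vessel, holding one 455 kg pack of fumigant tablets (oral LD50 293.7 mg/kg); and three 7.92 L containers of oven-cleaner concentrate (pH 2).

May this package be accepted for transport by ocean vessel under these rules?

Yes

Fumigant tablets: oral LD50 293.7 mg/kg ≤ 500 mg/kg → Code H-6 (Toxic).
With pH 2 (≤ 2.5), the oven-cleaner concentrate falls in Code H-5.
Code H-6 quantity: 455 kg.
455 kg is within the ocean vessel limit of 500 kg for Code H-6.
Code H-5 quantity: three 7.92 L containers = 23.76 L.
That is within the Code H-5 ocean vessel limit of 25 L.
Every hazard code is within its ocean vessel limit and no segregation rule is violated.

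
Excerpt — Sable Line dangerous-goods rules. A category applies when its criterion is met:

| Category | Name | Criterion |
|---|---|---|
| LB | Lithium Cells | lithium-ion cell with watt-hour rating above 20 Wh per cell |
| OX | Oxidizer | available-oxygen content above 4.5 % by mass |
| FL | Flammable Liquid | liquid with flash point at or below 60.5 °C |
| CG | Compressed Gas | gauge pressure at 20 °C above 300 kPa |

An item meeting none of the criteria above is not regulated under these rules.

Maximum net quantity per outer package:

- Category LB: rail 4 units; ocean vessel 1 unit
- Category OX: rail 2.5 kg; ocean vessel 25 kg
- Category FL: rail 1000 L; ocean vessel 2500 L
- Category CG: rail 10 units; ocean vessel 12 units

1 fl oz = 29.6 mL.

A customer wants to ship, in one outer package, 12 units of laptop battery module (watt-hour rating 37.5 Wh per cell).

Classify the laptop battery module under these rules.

The laptop battery module has watt-hour rating 37.5 Wh per cell, which is > 20 Wh per cell, so it is Category LB (Lithium Cells).

Category LB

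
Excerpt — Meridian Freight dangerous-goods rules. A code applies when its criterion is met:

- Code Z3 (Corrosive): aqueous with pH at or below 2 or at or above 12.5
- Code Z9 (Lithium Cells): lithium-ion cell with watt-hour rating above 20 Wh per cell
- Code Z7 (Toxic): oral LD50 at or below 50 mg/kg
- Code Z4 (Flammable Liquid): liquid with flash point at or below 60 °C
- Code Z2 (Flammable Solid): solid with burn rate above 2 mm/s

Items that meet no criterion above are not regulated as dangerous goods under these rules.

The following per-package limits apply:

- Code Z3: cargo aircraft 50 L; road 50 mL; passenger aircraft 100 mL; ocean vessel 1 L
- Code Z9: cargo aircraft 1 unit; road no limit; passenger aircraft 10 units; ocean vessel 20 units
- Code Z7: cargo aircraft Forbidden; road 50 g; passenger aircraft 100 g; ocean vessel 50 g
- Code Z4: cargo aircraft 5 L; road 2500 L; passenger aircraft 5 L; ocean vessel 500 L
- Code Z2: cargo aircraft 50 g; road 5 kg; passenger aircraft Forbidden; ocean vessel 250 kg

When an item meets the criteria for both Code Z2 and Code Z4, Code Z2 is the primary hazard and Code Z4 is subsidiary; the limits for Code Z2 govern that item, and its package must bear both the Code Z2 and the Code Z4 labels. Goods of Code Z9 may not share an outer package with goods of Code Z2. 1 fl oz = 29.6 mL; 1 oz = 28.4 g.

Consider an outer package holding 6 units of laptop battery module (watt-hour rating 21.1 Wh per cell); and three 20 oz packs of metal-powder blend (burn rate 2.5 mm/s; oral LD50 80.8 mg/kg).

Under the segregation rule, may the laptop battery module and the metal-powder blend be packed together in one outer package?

The laptop battery module has watt-hour rating 21.1 Wh per cell, which is > 20 Wh per cell, so it is Code Z9 (Lithium Cells).
The metal-powder blend has burn rate 2.5 mm/s, which is > 2 mm/s, so it is Code Z2 (Flammable Solid).
Code Z9 and Code Z2 may not share an outer package.

No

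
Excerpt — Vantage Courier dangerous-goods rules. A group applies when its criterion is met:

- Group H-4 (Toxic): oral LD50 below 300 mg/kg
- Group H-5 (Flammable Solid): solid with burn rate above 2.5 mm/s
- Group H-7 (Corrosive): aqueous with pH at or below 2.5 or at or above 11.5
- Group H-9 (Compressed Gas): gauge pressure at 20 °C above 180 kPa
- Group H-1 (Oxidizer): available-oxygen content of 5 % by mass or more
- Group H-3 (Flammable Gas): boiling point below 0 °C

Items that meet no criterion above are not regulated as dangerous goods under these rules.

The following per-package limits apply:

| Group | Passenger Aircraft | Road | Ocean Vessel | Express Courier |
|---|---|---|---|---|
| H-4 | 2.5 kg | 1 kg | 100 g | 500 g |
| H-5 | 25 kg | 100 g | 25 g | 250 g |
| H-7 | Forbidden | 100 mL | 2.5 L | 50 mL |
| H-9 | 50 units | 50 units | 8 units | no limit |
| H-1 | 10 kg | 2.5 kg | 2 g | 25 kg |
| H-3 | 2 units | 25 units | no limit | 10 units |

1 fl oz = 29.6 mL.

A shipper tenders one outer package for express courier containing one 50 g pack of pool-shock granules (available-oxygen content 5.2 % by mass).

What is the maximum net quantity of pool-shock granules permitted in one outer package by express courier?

With available-oxygen content 5.2 % by mass (≥ 5 % by mass), the pool-shock granules fall in Group H-1.
The express courier limit for Group H-1 is 25 kg.

25 kg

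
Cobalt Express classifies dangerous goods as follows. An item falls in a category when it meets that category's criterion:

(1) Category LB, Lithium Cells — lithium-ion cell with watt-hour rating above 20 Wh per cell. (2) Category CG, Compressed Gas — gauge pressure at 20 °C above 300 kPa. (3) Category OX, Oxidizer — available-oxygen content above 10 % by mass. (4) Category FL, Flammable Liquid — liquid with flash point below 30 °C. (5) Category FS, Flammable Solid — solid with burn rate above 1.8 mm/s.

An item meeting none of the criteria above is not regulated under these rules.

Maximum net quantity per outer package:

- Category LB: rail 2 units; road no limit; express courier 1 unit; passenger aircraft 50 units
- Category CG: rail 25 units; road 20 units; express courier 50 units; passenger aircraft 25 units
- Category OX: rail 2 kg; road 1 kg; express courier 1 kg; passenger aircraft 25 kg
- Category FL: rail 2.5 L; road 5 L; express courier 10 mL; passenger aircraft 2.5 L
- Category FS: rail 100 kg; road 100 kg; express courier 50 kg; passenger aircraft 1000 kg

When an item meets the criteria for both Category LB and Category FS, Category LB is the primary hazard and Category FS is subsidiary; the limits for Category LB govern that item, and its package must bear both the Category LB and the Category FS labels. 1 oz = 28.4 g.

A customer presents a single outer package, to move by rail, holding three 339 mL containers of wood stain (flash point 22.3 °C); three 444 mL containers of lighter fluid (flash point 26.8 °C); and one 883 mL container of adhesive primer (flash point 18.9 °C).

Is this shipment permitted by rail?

Wood stain: flash point 22.3 °C < 30 °C → Category FL (Flammable Liquid).
Lighter fluid: flash point 26.8 °C < 30 °C → Category FL (Flammable Liquid).
Flash point 18.9 °C meets the Category FL criterion (Flammable Liquid), so the adhesive primer is Category FL.
Category FL net quantity: (three 339 mL containers = 1.017 L) + (three 444 mL containers = 1.332 L) + 883 mL = 3.232 L.
That exceeds the Category FL rail limit of 2.5 L.

No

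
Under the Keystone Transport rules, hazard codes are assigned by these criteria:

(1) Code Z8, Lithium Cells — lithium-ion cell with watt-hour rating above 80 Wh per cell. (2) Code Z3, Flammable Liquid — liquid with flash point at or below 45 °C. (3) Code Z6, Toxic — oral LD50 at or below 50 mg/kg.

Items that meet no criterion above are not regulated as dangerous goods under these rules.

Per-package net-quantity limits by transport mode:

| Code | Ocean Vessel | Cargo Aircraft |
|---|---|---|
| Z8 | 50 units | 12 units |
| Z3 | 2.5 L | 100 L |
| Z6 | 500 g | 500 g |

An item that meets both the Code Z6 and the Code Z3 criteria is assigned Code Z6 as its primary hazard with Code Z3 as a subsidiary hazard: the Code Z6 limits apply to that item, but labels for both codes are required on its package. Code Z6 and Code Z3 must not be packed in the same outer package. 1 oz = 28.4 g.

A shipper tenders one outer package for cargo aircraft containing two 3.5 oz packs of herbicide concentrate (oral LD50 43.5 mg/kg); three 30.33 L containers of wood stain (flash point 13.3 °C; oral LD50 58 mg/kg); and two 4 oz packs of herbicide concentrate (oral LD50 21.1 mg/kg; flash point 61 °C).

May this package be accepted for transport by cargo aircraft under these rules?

The herbicide concentrate has oral LD50 43.5 mg/kg, which is ≤ 50 mg/kg, so it is Code Z6 (Toxic).
Flash point 13.3 °C meets the Code Z3 criterion (Flammable Liquid), so the wood stain is Code Z3.
Herbicide concentrate: oral LD50 21.1 mg/kg ≤ 50 mg/kg → Code Z6 (Toxic).
Code Z6 net quantity: (two 3.5 oz packs = 198.8 g) + (two 4 oz packs = 227.2 g) = 426 g.
That is within the Code Z6 cargo aircraft limit of 500 g.
Code Z3 quantity: three 30.33 L containers = 90.99 L.
90.99 L is within the cargo aircraft limit of 100 L for Code Z3.
Code Z6 and Code Z3 may not share an outer package.

No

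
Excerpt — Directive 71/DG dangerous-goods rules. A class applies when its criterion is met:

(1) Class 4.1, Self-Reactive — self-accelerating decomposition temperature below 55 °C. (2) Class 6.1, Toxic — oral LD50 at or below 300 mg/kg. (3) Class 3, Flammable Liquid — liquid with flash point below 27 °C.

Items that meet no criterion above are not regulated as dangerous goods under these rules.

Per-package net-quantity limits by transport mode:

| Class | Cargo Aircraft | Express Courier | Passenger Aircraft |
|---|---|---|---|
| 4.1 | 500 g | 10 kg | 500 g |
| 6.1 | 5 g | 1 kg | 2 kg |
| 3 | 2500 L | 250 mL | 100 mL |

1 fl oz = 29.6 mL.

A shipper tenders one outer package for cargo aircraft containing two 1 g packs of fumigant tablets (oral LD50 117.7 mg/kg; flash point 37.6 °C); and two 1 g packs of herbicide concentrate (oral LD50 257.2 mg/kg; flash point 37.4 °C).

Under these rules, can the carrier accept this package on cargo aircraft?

Yes

Fumigant tablets: oral LD50 117.7 mg/kg ≤ 300 mg/kg → Class 6.1 (Toxic).
Oral LD50 257.2 mg/kg meets the Class 6.1 criterion (Toxic), so the herbicide concentrate is Class 6.1.
Total Class 6.1: (two 1 g packs = 2 g) + (two 1 g packs = 2 g) = 4 g.
That is within the Class 6.1 cargo aircraft limit of 5 g.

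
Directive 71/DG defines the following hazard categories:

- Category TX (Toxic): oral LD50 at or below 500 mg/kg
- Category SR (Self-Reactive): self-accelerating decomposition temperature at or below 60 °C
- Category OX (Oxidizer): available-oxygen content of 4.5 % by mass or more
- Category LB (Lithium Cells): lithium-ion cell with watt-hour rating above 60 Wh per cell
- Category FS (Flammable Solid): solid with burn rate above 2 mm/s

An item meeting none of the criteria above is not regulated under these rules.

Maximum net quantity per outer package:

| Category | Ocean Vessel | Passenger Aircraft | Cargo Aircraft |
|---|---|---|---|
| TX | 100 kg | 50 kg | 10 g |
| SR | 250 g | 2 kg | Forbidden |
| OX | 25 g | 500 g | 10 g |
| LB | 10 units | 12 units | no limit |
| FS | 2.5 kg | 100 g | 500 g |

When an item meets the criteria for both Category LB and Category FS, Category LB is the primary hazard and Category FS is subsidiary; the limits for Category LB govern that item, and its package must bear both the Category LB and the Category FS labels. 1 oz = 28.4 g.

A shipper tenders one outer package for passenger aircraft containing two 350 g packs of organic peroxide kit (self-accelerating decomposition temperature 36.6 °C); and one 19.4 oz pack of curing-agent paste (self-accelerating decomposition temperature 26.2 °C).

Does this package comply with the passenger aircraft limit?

Organic peroxide kit: self-accelerating decomposition temperature 36.6 °C ≤ 60 °C → Category SR (Self-Reactive).
With self-accelerating decomposition temperature 26.2 °C (≤ 60 °C), the curing-agent paste falls in Category SR.
Total Category SR: (two 350 g packs = 700 g) + (one 19.4 oz pack = 550.96 g) = 1250.96 g.
That is within the Category SR passenger aircraft limit of 2 kg.

Yes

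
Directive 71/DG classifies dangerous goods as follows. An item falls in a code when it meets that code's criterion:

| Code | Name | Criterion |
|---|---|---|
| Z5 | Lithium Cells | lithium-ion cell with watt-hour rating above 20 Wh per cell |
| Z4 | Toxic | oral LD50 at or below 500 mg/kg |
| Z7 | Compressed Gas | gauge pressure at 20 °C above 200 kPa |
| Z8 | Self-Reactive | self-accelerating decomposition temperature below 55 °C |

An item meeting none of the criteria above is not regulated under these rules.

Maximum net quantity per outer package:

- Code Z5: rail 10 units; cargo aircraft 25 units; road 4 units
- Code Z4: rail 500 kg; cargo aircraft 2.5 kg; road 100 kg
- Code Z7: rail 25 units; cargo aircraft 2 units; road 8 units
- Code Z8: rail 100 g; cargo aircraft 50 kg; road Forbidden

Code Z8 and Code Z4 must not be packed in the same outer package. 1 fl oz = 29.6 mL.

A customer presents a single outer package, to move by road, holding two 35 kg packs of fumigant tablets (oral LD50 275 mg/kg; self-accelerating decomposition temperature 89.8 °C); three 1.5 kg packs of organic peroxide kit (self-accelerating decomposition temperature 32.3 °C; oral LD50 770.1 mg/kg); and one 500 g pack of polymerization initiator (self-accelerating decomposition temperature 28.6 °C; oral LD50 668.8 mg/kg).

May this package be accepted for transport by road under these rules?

No

Oral LD50 275 mg/kg meets the Code Z4 criterion (Toxic), so the fumigant tablets are Code Z4.
Organic peroxide kit: self-accelerating decomposition temperature 32.3 °C < 55 °C → Code Z8 (Self-Reactive).
The polymerization initiator has self-accelerating decomposition temperature 28.6 °C, which is < 55 °C, so it is Code Z8 (Self-Reactive).
Total Code Z8: (three 1.5 kg packs = 4.5 kg) + 500 g = 5 kg.
By road, Code Z8 is Forbidden regardless of quantity.
Code Z4 quantity: two 35 kg packs = 70 kg.
70 kg is within the road limit of 100 kg for Code Z4.
Code Z8 and Code Z4 may not share an outer package.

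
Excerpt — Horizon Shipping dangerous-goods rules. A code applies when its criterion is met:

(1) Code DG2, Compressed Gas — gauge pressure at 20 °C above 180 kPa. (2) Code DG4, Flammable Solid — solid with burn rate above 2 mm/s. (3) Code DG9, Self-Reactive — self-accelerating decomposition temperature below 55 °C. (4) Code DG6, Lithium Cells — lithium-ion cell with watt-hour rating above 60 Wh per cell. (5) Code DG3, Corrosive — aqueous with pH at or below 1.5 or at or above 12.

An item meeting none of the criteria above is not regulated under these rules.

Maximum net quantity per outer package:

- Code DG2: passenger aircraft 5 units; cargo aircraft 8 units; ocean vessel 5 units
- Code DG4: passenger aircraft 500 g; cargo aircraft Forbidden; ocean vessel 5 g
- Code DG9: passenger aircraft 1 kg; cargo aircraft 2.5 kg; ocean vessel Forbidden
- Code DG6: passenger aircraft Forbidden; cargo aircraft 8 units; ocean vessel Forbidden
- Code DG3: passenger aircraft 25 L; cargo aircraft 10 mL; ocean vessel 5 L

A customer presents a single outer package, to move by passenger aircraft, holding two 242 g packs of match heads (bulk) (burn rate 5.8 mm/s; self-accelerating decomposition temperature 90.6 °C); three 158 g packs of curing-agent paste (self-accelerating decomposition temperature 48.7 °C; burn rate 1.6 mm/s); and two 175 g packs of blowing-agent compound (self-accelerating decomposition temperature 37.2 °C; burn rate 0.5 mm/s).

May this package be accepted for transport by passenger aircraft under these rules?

Match heads (bulk): burn rate 5.8 mm/s > 2 mm/s → Code DG4 (Flammable Solid).
With self-accelerating decomposition temperature 48.7 °C (< 55 °C), the curing-agent paste falls in Code DG9.
Blowing-agent compound: self-accelerating decomposition temperature 37.2 °C < 55 °C → Code DG9 (Self-Reactive).
Code DG9 net quantity: (three 158 g packs = 474 g) + (two 175 g packs = 350 g) = 824 g.
That is within the Code DG9 passenger aircraft limit of 1 kg.
Code DG4 quantity: two 242 g packs = 484 g.
That is within the Code DG4 passenger aircraft limit of 500 g.
Every hazard code is within its passenger aircraft limit and no segregation rule is violated.

Yes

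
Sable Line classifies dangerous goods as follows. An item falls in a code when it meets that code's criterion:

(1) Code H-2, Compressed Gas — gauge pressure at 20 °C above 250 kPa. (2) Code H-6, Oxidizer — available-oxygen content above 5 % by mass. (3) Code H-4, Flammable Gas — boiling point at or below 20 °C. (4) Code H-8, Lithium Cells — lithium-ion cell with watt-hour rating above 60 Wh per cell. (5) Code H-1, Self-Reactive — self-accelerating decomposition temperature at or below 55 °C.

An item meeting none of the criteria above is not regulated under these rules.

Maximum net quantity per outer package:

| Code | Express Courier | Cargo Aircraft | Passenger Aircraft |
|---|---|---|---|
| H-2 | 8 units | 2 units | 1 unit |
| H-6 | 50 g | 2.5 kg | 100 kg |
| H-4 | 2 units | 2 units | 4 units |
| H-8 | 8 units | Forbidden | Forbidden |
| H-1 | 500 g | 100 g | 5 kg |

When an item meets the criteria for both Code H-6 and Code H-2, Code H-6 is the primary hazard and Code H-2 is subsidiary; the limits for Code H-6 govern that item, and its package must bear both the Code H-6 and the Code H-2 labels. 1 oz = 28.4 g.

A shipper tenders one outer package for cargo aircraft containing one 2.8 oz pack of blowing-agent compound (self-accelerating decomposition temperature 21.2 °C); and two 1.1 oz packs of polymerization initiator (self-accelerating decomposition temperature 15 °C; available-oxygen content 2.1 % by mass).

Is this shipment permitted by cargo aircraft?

The blowing-agent compound has self-accelerating decomposition temperature 21.2 °C, which is ≤ 55 °C, so it is Code H-1 (Self-Reactive).
Self-accelerating decomposition temperature 15 °C meets the Code H-1 criterion (Self-Reactive), so the polymerization initiator is Code H-1.
Total Code H-1: (one 2.8 oz pack = 79.52 g) + (two 1.1 oz packs = 62.48 g) = 142 g.
142 g exceeds the cargo aircraft limit of 100 g for Code H-1.

No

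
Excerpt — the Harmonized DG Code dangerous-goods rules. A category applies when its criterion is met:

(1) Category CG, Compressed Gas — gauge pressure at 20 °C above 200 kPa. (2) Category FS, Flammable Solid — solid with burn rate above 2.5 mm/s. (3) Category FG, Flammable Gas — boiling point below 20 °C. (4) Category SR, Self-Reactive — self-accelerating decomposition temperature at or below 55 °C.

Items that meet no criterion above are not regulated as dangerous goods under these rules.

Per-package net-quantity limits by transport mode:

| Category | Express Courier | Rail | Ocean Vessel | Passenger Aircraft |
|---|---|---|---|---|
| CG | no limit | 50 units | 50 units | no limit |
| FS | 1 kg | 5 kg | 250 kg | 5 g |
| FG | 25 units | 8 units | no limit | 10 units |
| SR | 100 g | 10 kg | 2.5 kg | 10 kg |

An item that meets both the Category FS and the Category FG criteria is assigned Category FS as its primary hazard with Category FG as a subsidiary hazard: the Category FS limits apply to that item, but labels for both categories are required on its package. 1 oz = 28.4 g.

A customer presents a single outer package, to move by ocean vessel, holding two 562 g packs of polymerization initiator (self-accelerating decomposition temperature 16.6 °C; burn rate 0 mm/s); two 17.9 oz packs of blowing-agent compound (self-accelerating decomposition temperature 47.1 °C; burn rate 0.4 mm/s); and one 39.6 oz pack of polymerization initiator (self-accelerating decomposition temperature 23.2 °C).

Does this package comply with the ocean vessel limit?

No

Self-accelerating decomposition temperature 16.6 °C meets the Category SR criterion (Self-Reactive), so the polymerization initiator is Category SR.
Blowing-agent compound: self-accelerating decomposition temperature 47.1 °C ≤ 55 °C → Category SR (Self-Reactive).
With self-accelerating decomposition temperature 23.2 °C (≤ 55 °C), the polymerization initiator falls in Category SR.
Category SR net quantity: (two 562 g packs = 1.124 kg) + (two 17.9 oz packs = 1016.72 g) + (one 39.6 oz pack = 1124.64 g) = 3265.36 g.
That exceeds the Category SR ocean vessel limit of 2.5 kg.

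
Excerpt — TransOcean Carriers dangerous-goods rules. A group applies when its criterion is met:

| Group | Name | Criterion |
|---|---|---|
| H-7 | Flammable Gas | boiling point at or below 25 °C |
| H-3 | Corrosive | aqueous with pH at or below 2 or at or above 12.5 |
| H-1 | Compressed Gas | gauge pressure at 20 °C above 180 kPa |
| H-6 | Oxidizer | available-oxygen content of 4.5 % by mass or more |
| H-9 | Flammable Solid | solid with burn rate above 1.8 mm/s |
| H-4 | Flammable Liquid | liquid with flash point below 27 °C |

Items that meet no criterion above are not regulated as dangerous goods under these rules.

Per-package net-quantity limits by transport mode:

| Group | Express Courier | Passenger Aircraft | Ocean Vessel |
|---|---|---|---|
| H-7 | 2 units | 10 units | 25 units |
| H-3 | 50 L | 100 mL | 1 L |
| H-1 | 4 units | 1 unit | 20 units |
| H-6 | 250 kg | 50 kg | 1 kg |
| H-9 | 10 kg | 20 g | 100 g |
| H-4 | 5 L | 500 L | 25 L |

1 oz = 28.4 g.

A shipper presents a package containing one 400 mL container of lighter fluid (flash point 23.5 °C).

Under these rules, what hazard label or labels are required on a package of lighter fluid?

Group H-4

Lighter fluid: flash point 23.5 °C < 27 °C → Group H-4 (Flammable Liquid).
Only the Group H-4 label is required.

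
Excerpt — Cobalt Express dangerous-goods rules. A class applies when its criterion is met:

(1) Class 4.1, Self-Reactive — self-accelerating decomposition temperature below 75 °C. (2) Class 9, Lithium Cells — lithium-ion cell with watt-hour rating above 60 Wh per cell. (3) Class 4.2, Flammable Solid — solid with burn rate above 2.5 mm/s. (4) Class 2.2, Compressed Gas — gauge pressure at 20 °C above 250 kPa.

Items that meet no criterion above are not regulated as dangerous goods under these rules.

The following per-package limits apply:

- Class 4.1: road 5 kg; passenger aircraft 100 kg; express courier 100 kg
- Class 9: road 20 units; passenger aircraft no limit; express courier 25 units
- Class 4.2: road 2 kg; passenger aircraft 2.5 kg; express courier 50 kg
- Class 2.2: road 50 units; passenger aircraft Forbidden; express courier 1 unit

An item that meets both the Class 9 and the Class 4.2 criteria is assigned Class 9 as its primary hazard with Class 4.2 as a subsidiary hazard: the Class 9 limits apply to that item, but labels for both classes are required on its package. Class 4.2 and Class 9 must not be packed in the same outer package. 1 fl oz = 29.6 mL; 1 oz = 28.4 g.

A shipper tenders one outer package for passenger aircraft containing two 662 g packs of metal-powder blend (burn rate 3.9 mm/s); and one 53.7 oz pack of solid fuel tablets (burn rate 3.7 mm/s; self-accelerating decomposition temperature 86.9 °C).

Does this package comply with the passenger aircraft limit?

Burn rate 3.9 mm/s meets the Class 4.2 criterion (Flammable Solid), so the metal-powder blend is Class 4.2.
Solid fuel tablets: burn rate 3.7 mm/s > 2.5 mm/s → Class 4.2 (Flammable Solid).
Class 4.2 net quantity: (two 662 g packs = 1.324 kg) + (one 53.7 oz pack = 1525.08 g) = 2849.08 g.
That exceeds the Class 4.2 passenger aircraft limit of 2.5 kg.

No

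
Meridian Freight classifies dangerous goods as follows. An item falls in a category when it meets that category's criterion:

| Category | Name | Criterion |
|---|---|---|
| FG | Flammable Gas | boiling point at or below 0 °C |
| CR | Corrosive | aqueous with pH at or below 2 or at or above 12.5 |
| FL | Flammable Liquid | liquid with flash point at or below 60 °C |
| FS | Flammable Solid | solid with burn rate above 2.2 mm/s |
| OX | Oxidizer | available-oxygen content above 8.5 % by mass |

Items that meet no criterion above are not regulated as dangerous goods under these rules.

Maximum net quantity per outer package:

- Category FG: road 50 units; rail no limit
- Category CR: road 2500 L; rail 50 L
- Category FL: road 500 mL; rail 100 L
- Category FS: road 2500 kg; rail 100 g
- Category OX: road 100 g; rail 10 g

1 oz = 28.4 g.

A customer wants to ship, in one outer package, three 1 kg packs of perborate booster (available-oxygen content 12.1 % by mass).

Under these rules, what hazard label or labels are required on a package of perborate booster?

Available-oxygen content 12.1 % by mass meets the Category OX criterion (Oxidizer), so the perborate booster is Category OX.
Only the Category OX label is required.

Category OX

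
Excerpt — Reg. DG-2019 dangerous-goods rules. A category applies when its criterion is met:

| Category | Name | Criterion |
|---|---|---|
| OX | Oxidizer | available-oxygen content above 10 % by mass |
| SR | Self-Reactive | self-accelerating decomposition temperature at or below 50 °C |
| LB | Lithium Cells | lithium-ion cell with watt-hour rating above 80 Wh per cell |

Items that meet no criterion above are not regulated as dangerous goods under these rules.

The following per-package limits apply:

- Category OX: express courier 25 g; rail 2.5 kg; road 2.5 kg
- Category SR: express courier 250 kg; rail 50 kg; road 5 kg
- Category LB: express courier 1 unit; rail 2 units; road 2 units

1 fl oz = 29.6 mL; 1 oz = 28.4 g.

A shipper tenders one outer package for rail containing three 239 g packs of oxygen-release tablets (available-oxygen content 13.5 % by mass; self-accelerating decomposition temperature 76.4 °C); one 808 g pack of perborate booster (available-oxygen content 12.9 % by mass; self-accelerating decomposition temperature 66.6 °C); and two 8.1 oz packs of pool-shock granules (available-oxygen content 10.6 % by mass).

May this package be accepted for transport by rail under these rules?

Yes

Available-oxygen content 13.5 % by mass meets the Category OX criterion (Oxidizer), so the oxygen-release tablets are Category OX.
Perborate booster: available-oxygen content 12.9 % by mass > 10 % by mass → Category OX (Oxidizer).
With available-oxygen content 10.6 % by mass (> 10 % by mass), the pool-shock granules fall in Category OX.
Total Category OX: (three 239 g packs = 717 g) + 808 g + (two 8.1 oz packs = 460.08 g) = 1985.08 g.
1985.08 g is within the rail limit of 2.5 kg for Category OX.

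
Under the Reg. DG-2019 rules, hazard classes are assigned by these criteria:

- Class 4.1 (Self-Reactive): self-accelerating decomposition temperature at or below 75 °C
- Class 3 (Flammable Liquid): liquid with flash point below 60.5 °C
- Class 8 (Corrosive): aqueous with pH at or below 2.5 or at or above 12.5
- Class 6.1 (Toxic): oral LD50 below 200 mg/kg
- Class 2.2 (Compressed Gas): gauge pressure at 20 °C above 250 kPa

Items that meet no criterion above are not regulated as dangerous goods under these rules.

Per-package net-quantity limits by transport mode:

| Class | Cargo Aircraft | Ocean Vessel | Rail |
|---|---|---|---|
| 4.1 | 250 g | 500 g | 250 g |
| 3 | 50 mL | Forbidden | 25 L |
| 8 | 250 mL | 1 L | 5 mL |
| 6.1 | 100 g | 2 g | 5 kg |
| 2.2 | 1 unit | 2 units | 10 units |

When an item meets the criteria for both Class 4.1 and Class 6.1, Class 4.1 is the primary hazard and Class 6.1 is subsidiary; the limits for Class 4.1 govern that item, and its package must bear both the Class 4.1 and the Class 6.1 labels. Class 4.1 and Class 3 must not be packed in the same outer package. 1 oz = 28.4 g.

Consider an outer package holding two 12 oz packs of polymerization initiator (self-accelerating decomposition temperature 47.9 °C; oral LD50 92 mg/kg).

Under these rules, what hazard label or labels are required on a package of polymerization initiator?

Class 4.1 and 6.1

Polymerization initiator: self-accelerating decomposition temperature 47.9 °C ≤ 75 °C → Class 4.1 (Self-Reactive).
Oral LD50 92 mg/kg meets the Class 6.1 criterion (Toxic), so the polymerization initiator is Class 6.1.
By the precedence rule Class 4.1 is primary and Class 6.1 is subsidiary, and that rule requires both labels on the package.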